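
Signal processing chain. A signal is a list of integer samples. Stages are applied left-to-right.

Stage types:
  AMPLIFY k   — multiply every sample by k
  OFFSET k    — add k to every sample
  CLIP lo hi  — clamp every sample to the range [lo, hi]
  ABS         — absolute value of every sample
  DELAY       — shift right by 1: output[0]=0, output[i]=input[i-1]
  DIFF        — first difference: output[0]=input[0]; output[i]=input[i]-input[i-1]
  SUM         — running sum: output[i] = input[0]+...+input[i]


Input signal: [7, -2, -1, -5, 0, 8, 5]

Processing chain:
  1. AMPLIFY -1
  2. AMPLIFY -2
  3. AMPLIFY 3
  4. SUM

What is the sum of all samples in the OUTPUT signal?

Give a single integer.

Input: [7, -2, -1, -5, 0, 8, 5]
Stage 1 (AMPLIFY -1): 7*-1=-7, -2*-1=2, -1*-1=1, -5*-1=5, 0*-1=0, 8*-1=-8, 5*-1=-5 -> [-7, 2, 1, 5, 0, -8, -5]
Stage 2 (AMPLIFY -2): -7*-2=14, 2*-2=-4, 1*-2=-2, 5*-2=-10, 0*-2=0, -8*-2=16, -5*-2=10 -> [14, -4, -2, -10, 0, 16, 10]
Stage 3 (AMPLIFY 3): 14*3=42, -4*3=-12, -2*3=-6, -10*3=-30, 0*3=0, 16*3=48, 10*3=30 -> [42, -12, -6, -30, 0, 48, 30]
Stage 4 (SUM): sum[0..0]=42, sum[0..1]=30, sum[0..2]=24, sum[0..3]=-6, sum[0..4]=-6, sum[0..5]=42, sum[0..6]=72 -> [42, 30, 24, -6, -6, 42, 72]
Output sum: 198

Answer: 198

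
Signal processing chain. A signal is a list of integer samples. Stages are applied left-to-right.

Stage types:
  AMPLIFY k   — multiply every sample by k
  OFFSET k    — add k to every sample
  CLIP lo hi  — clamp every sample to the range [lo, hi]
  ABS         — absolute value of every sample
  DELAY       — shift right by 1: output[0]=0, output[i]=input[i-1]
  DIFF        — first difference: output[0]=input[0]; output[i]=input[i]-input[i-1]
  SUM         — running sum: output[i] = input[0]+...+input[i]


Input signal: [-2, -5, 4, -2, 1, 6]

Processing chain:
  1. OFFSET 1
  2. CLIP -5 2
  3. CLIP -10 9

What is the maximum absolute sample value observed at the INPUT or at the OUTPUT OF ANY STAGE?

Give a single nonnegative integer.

Input: [-2, -5, 4, -2, 1, 6] (max |s|=6)
Stage 1 (OFFSET 1): -2+1=-1, -5+1=-4, 4+1=5, -2+1=-1, 1+1=2, 6+1=7 -> [-1, -4, 5, -1, 2, 7] (max |s|=7)
Stage 2 (CLIP -5 2): clip(-1,-5,2)=-1, clip(-4,-5,2)=-4, clip(5,-5,2)=2, clip(-1,-5,2)=-1, clip(2,-5,2)=2, clip(7,-5,2)=2 -> [-1, -4, 2, -1, 2, 2] (max |s|=4)
Stage 3 (CLIP -10 9): clip(-1,-10,9)=-1, clip(-4,-10,9)=-4, clip(2,-10,9)=2, clip(-1,-10,9)=-1, clip(2,-10,9)=2, clip(2,-10,9)=2 -> [-1, -4, 2, -1, 2, 2] (max |s|=4)
Overall max amplitude: 7

Answer: 7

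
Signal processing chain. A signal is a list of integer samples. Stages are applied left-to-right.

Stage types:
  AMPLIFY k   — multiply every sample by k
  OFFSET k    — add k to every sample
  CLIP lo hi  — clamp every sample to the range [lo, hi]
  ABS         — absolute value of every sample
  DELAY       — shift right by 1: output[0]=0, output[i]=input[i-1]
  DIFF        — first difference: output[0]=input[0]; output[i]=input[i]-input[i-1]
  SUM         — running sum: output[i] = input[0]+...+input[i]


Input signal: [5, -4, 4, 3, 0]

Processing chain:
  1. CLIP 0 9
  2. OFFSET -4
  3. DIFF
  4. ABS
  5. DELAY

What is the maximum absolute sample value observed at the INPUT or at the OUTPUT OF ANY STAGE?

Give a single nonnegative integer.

Answer: 5

Derivation:
Input: [5, -4, 4, 3, 0] (max |s|=5)
Stage 1 (CLIP 0 9): clip(5,0,9)=5, clip(-4,0,9)=0, clip(4,0,9)=4, clip(3,0,9)=3, clip(0,0,9)=0 -> [5, 0, 4, 3, 0] (max |s|=5)
Stage 2 (OFFSET -4): 5+-4=1, 0+-4=-4, 4+-4=0, 3+-4=-1, 0+-4=-4 -> [1, -4, 0, -1, -4] (max |s|=4)
Stage 3 (DIFF): s[0]=1, -4-1=-5, 0--4=4, -1-0=-1, -4--1=-3 -> [1, -5, 4, -1, -3] (max |s|=5)
Stage 4 (ABS): |1|=1, |-5|=5, |4|=4, |-1|=1, |-3|=3 -> [1, 5, 4, 1, 3] (max |s|=5)
Stage 5 (DELAY): [0, 1, 5, 4, 1] = [0, 1, 5, 4, 1] -> [0, 1, 5, 4, 1] (max |s|=5)
Overall max amplitude: 5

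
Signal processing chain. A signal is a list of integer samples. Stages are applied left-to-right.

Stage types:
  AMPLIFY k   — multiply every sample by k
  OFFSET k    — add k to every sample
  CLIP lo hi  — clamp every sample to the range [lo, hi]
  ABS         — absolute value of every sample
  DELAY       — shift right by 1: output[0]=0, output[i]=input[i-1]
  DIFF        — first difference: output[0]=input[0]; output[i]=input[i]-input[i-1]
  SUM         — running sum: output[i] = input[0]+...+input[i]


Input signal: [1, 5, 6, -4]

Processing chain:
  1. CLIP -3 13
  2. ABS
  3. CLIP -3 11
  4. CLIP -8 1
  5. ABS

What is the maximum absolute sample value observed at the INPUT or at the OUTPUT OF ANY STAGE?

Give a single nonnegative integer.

Answer: 6

Derivation:
Input: [1, 5, 6, -4] (max |s|=6)
Stage 1 (CLIP -3 13): clip(1,-3,13)=1, clip(5,-3,13)=5, clip(6,-3,13)=6, clip(-4,-3,13)=-3 -> [1, 5, 6, -3] (max |s|=6)
Stage 2 (ABS): |1|=1, |5|=5, |6|=6, |-3|=3 -> [1, 5, 6, 3] (max |s|=6)
Stage 3 (CLIP -3 11): clip(1,-3,11)=1, clip(5,-3,11)=5, clip(6,-3,11)=6, clip(3,-3,11)=3 -> [1, 5, 6, 3] (max |s|=6)
Stage 4 (CLIP -8 1): clip(1,-8,1)=1, clip(5,-8,1)=1, clip(6,-8,1)=1, clip(3,-8,1)=1 -> [1, 1, 1, 1] (max |s|=1)
Stage 5 (ABS): |1|=1, |1|=1, |1|=1, |1|=1 -> [1, 1, 1, 1] (max |s|=1)
Overall max amplitude: 6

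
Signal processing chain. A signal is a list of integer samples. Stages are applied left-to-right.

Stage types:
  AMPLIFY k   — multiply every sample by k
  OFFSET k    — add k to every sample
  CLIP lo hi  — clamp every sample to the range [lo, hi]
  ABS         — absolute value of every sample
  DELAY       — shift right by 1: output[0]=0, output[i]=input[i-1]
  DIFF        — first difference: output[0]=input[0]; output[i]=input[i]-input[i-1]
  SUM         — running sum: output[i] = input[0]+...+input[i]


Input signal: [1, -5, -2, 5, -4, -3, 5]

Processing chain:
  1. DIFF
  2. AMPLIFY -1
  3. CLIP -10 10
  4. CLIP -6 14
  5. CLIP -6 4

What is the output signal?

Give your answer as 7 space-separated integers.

Input: [1, -5, -2, 5, -4, -3, 5]
Stage 1 (DIFF): s[0]=1, -5-1=-6, -2--5=3, 5--2=7, -4-5=-9, -3--4=1, 5--3=8 -> [1, -6, 3, 7, -9, 1, 8]
Stage 2 (AMPLIFY -1): 1*-1=-1, -6*-1=6, 3*-1=-3, 7*-1=-7, -9*-1=9, 1*-1=-1, 8*-1=-8 -> [-1, 6, -3, -7, 9, -1, -8]
Stage 3 (CLIP -10 10): clip(-1,-10,10)=-1, clip(6,-10,10)=6, clip(-3,-10,10)=-3, clip(-7,-10,10)=-7, clip(9,-10,10)=9, clip(-1,-10,10)=-1, clip(-8,-10,10)=-8 -> [-1, 6, -3, -7, 9, -1, -8]
Stage 4 (CLIP -6 14): clip(-1,-6,14)=-1, clip(6,-6,14)=6, clip(-3,-6,14)=-3, clip(-7,-6,14)=-6, clip(9,-6,14)=9, clip(-1,-6,14)=-1, clip(-8,-6,14)=-6 -> [-1, 6, -3, -6, 9, -1, -6]
Stage 5 (CLIP -6 4): clip(-1,-6,4)=-1, clip(6,-6,4)=4, clip(-3,-6,4)=-3, clip(-6,-6,4)=-6, clip(9,-6,4)=4, clip(-1,-6,4)=-1, clip(-6,-6,4)=-6 -> [-1, 4, -3, -6, 4, -1, -6]

Answer: -1 4 -3 -6 4 -1 -6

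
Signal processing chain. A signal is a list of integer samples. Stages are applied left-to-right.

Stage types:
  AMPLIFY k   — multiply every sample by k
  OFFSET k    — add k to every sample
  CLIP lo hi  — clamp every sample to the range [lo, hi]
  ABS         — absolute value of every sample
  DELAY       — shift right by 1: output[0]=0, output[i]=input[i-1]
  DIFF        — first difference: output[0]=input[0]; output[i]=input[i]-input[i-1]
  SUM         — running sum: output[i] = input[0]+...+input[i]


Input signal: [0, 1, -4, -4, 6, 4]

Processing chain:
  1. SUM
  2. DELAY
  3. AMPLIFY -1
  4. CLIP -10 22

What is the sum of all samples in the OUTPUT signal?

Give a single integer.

Answer: 10

Derivation:
Input: [0, 1, -4, -4, 6, 4]
Stage 1 (SUM): sum[0..0]=0, sum[0..1]=1, sum[0..2]=-3, sum[0..3]=-7, sum[0..4]=-1, sum[0..5]=3 -> [0, 1, -3, -7, -1, 3]
Stage 2 (DELAY): [0, 0, 1, -3, -7, -1] = [0, 0, 1, -3, -7, -1] -> [0, 0, 1, -3, -7, -1]
Stage 3 (AMPLIFY -1): 0*-1=0, 0*-1=0, 1*-1=-1, -3*-1=3, -7*-1=7, -1*-1=1 -> [0, 0, -1, 3, 7, 1]
Stage 4 (CLIP -10 22): clip(0,-10,22)=0, clip(0,-10,22)=0, clip(-1,-10,22)=-1, clip(3,-10,22)=3, clip(7,-10,22)=7, clip(1,-10,22)=1 -> [0, 0, -1, 3, 7, 1]
Output sum: 10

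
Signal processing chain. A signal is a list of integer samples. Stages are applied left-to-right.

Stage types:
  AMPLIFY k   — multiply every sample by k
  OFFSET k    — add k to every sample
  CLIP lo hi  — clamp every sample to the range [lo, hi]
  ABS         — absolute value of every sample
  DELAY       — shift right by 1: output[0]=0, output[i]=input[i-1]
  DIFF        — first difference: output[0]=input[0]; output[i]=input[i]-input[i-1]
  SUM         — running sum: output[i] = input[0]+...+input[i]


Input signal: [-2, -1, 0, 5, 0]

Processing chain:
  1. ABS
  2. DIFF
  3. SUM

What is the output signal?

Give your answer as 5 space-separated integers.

Answer: 2 1 0 5 0

Derivation:
Input: [-2, -1, 0, 5, 0]
Stage 1 (ABS): |-2|=2, |-1|=1, |0|=0, |5|=5, |0|=0 -> [2, 1, 0, 5, 0]
Stage 2 (DIFF): s[0]=2, 1-2=-1, 0-1=-1, 5-0=5, 0-5=-5 -> [2, -1, -1, 5, -5]
Stage 3 (SUM): sum[0..0]=2, sum[0..1]=1, sum[0..2]=0, sum[0..3]=5, sum[0..4]=0 -> [2, 1, 0, 5, 0]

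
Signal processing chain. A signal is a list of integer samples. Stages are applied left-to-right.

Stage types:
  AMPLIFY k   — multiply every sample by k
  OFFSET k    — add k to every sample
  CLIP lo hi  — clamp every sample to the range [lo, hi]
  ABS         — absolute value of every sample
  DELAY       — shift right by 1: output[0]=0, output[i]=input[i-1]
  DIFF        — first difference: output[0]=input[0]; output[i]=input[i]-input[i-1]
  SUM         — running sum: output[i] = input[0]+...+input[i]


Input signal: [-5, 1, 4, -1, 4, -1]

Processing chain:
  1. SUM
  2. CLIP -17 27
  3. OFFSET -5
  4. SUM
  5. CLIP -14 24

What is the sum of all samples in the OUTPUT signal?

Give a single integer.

Answer: -80

Derivation:
Input: [-5, 1, 4, -1, 4, -1]
Stage 1 (SUM): sum[0..0]=-5, sum[0..1]=-4, sum[0..2]=0, sum[0..3]=-1, sum[0..4]=3, sum[0..5]=2 -> [-5, -4, 0, -1, 3, 2]
Stage 2 (CLIP -17 27): clip(-5,-17,27)=-5, clip(-4,-17,27)=-4, clip(0,-17,27)=0, clip(-1,-17,27)=-1, clip(3,-17,27)=3, clip(2,-17,27)=2 -> [-5, -4, 0, -1, 3, 2]
Stage 3 (OFFSET -5): -5+-5=-10, -4+-5=-9, 0+-5=-5, -1+-5=-6, 3+-5=-2, 2+-5=-3 -> [-10, -9, -5, -6, -2, -3]
Stage 4 (SUM): sum[0..0]=-10, sum[0..1]=-19, sum[0..2]=-24, sum[0..3]=-30, sum[0..4]=-32, sum[0..5]=-35 -> [-10, -19, -24, -30, -32, -35]
Stage 5 (CLIP -14 24): clip(-10,-14,24)=-10, clip(-19,-14,24)=-14, clip(-24,-14,24)=-14, clip(-30,-14,24)=-14, clip(-32,-14,24)=-14, clip(-35,-14,24)=-14 -> [-10, -14, -14, -14, -14, -14]
Output sum: -80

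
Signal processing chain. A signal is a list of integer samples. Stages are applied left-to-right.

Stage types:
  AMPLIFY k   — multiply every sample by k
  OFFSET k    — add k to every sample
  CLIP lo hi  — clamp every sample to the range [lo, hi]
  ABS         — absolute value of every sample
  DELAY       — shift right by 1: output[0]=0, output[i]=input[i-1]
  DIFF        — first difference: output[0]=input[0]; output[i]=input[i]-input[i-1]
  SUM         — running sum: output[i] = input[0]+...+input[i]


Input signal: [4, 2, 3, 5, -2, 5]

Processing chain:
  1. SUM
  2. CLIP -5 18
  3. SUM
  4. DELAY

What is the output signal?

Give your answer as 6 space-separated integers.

Input: [4, 2, 3, 5, -2, 5]
Stage 1 (SUM): sum[0..0]=4, sum[0..1]=6, sum[0..2]=9, sum[0..3]=14, sum[0..4]=12, sum[0..5]=17 -> [4, 6, 9, 14, 12, 17]
Stage 2 (CLIP -5 18): clip(4,-5,18)=4, clip(6,-5,18)=6, clip(9,-5,18)=9, clip(14,-5,18)=14, clip(12,-5,18)=12, clip(17,-5,18)=17 -> [4, 6, 9, 14, 12, 17]
Stage 3 (SUM): sum[0..0]=4, sum[0..1]=10, sum[0..2]=19, sum[0..3]=33, sum[0..4]=45, sum[0..5]=62 -> [4, 10, 19, 33, 45, 62]
Stage 4 (DELAY): [0, 4, 10, 19, 33, 45] = [0, 4, 10, 19, 33, 45] -> [0, 4, 10, 19, 33, 45]

Answer: 0 4 10 19 33 45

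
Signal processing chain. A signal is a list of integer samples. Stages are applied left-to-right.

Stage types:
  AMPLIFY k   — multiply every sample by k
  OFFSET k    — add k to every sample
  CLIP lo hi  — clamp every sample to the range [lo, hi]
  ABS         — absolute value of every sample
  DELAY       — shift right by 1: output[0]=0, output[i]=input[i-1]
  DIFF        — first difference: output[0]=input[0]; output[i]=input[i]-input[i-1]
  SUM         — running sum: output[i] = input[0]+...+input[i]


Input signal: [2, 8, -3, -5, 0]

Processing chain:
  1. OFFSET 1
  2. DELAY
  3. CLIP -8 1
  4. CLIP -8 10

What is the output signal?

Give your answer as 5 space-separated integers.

Input: [2, 8, -3, -5, 0]
Stage 1 (OFFSET 1): 2+1=3, 8+1=9, -3+1=-2, -5+1=-4, 0+1=1 -> [3, 9, -2, -4, 1]
Stage 2 (DELAY): [0, 3, 9, -2, -4] = [0, 3, 9, -2, -4] -> [0, 3, 9, -2, -4]
Stage 3 (CLIP -8 1): clip(0,-8,1)=0, clip(3,-8,1)=1, clip(9,-8,1)=1, clip(-2,-8,1)=-2, clip(-4,-8,1)=-4 -> [0, 1, 1, -2, -4]
Stage 4 (CLIP -8 10): clip(0,-8,10)=0, clip(1,-8,10)=1, clip(1,-8,10)=1, clip(-2,-8,10)=-2, clip(-4,-8,10)=-4 -> [0, 1, 1, -2, -4]

Answer: 0 1 1 -2 -4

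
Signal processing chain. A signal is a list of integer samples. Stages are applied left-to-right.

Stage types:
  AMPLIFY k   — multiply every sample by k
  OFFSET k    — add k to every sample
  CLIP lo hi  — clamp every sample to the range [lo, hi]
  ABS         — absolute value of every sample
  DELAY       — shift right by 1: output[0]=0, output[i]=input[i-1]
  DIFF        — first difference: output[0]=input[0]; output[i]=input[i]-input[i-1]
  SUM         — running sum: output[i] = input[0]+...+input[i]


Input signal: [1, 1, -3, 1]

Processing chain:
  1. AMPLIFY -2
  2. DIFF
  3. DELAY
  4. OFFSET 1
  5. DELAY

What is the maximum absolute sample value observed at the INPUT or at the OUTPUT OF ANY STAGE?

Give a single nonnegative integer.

Input: [1, 1, -3, 1] (max |s|=3)
Stage 1 (AMPLIFY -2): 1*-2=-2, 1*-2=-2, -3*-2=6, 1*-2=-2 -> [-2, -2, 6, -2] (max |s|=6)
Stage 2 (DIFF): s[0]=-2, -2--2=0, 6--2=8, -2-6=-8 -> [-2, 0, 8, -8] (max |s|=8)
Stage 3 (DELAY): [0, -2, 0, 8] = [0, -2, 0, 8] -> [0, -2, 0, 8] (max |s|=8)
Stage 4 (OFFSET 1): 0+1=1, -2+1=-1, 0+1=1, 8+1=9 -> [1, -1, 1, 9] (max |s|=9)
Stage 5 (DELAY): [0, 1, -1, 1] = [0, 1, -1, 1] -> [0, 1, -1, 1] (max |s|=1)
Overall max amplitude: 9

Answer: 9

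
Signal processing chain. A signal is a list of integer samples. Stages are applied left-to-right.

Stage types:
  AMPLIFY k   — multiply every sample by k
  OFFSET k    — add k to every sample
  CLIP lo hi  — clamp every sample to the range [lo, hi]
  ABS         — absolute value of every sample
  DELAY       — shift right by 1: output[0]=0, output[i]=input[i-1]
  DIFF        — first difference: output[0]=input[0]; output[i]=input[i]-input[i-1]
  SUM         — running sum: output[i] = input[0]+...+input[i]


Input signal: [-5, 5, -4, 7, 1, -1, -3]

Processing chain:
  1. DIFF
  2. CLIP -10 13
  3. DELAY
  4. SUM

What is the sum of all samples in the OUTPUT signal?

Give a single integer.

Answer: 3

Derivation:
Input: [-5, 5, -4, 7, 1, -1, -3]
Stage 1 (DIFF): s[0]=-5, 5--5=10, -4-5=-9, 7--4=11, 1-7=-6, -1-1=-2, -3--1=-2 -> [-5, 10, -9, 11, -6, -2, -2]
Stage 2 (CLIP -10 13): clip(-5,-10,13)=-5, clip(10,-10,13)=10, clip(-9,-10,13)=-9, clip(11,-10,13)=11, clip(-6,-10,13)=-6, clip(-2,-10,13)=-2, clip(-2,-10,13)=-2 -> [-5, 10, -9, 11, -6, -2, -2]
Stage 3 (DELAY): [0, -5, 10, -9, 11, -6, -2] = [0, -5, 10, -9, 11, -6, -2] -> [0, -5, 10, -9, 11, -6, -2]
Stage 4 (SUM): sum[0..0]=0, sum[0..1]=-5, sum[0..2]=5, sum[0..3]=-4, sum[0..4]=7, sum[0..5]=1, sum[0..6]=-1 -> [0, -5, 5, -4, 7, 1, -1]
Output sum: 3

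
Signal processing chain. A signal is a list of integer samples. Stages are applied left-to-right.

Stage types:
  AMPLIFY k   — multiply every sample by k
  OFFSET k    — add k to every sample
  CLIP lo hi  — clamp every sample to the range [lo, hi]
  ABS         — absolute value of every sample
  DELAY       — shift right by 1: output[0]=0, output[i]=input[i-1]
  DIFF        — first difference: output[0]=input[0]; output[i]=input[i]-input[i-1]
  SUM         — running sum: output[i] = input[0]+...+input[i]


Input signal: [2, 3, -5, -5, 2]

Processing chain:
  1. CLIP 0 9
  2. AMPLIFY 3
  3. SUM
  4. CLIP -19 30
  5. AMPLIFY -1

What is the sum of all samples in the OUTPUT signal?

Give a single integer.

Answer: -72

Derivation:
Input: [2, 3, -5, -5, 2]
Stage 1 (CLIP 0 9): clip(2,0,9)=2, clip(3,0,9)=3, clip(-5,0,9)=0, clip(-5,0,9)=0, clip(2,0,9)=2 -> [2, 3, 0, 0, 2]
Stage 2 (AMPLIFY 3): 2*3=6, 3*3=9, 0*3=0, 0*3=0, 2*3=6 -> [6, 9, 0, 0, 6]
Stage 3 (SUM): sum[0..0]=6, sum[0..1]=15, sum[0..2]=15, sum[0..3]=15, sum[0..4]=21 -> [6, 15, 15, 15, 21]
Stage 4 (CLIP -19 30): clip(6,-19,30)=6, clip(15,-19,30)=15, clip(15,-19,30)=15, clip(15,-19,30)=15, clip(21,-19,30)=21 -> [6, 15, 15, 15, 21]
Stage 5 (AMPLIFY -1): 6*-1=-6, 15*-1=-15, 15*-1=-15, 15*-1=-15, 21*-1=-21 -> [-6, -15, -15, -15, -21]
Output sum: -72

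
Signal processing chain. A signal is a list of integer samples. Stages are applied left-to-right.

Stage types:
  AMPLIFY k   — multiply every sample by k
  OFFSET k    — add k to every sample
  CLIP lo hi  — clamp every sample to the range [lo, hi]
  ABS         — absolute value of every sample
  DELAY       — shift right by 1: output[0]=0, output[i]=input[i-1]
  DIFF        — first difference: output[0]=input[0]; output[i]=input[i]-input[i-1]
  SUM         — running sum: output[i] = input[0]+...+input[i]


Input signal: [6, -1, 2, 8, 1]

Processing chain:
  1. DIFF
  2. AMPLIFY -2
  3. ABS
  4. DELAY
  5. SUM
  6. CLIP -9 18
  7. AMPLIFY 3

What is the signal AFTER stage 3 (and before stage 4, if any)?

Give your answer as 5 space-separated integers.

Input: [6, -1, 2, 8, 1]
Stage 1 (DIFF): s[0]=6, -1-6=-7, 2--1=3, 8-2=6, 1-8=-7 -> [6, -7, 3, 6, -7]
Stage 2 (AMPLIFY -2): 6*-2=-12, -7*-2=14, 3*-2=-6, 6*-2=-12, -7*-2=14 -> [-12, 14, -6, -12, 14]
Stage 3 (ABS): |-12|=12, |14|=14, |-6|=6, |-12|=12, |14|=14 -> [12, 14, 6, 12, 14]

Answer: 12 14 6 12 14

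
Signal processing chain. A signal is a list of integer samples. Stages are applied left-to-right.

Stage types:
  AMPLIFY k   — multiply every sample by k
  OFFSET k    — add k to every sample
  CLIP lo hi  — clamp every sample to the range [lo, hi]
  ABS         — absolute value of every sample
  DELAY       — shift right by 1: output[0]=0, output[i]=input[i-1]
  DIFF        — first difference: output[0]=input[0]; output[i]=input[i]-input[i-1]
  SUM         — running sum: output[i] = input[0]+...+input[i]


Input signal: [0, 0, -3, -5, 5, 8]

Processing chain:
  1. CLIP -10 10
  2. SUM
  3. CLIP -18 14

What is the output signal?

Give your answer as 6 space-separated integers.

Input: [0, 0, -3, -5, 5, 8]
Stage 1 (CLIP -10 10): clip(0,-10,10)=0, clip(0,-10,10)=0, clip(-3,-10,10)=-3, clip(-5,-10,10)=-5, clip(5,-10,10)=5, clip(8,-10,10)=8 -> [0, 0, -3, -5, 5, 8]
Stage 2 (SUM): sum[0..0]=0, sum[0..1]=0, sum[0..2]=-3, sum[0..3]=-8, sum[0..4]=-3, sum[0..5]=5 -> [0, 0, -3, -8, -3, 5]
Stage 3 (CLIP -18 14): clip(0,-18,14)=0, clip(0,-18,14)=0, clip(-3,-18,14)=-3, clip(-8,-18,14)=-8, clip(-3,-18,14)=-3, clip(5,-18,14)=5 -> [0, 0, -3, -8, -3, 5]

Answer: 0 0 -3 -8 -3 5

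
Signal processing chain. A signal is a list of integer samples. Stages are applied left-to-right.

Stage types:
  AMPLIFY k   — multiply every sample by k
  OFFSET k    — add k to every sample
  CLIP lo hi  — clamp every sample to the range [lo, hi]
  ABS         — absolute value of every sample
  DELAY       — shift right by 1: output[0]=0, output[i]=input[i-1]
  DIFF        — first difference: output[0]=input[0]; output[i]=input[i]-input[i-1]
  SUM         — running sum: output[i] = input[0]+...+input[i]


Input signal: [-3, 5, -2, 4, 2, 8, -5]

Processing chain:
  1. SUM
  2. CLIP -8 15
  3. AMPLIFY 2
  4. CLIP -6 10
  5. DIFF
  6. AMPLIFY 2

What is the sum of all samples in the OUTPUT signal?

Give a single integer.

Input: [-3, 5, -2, 4, 2, 8, -5]
Stage 1 (SUM): sum[0..0]=-3, sum[0..1]=2, sum[0..2]=0, sum[0..3]=4, sum[0..4]=6, sum[0..5]=14, sum[0..6]=9 -> [-3, 2, 0, 4, 6, 14, 9]
Stage 2 (CLIP -8 15): clip(-3,-8,15)=-3, clip(2,-8,15)=2, clip(0,-8,15)=0, clip(4,-8,15)=4, clip(6,-8,15)=6, clip(14,-8,15)=14, clip(9,-8,15)=9 -> [-3, 2, 0, 4, 6, 14, 9]
Stage 3 (AMPLIFY 2): -3*2=-6, 2*2=4, 0*2=0, 4*2=8, 6*2=12, 14*2=28, 9*2=18 -> [-6, 4, 0, 8, 12, 28, 18]
Stage 4 (CLIP -6 10): clip(-6,-6,10)=-6, clip(4,-6,10)=4, clip(0,-6,10)=0, clip(8,-6,10)=8, clip(12,-6,10)=10, clip(28,-6,10)=10, clip(18,-6,10)=10 -> [-6, 4, 0, 8, 10, 10, 10]
Stage 5 (DIFF): s[0]=-6, 4--6=10, 0-4=-4, 8-0=8, 10-8=2, 10-10=0, 10-10=0 -> [-6, 10, -4, 8, 2, 0, 0]
Stage 6 (AMPLIFY 2): -6*2=-12, 10*2=20, -4*2=-8, 8*2=16, 2*2=4, 0*2=0, 0*2=0 -> [-12, 20, -8, 16, 4, 0, 0]
Output sum: 20

Answer: 20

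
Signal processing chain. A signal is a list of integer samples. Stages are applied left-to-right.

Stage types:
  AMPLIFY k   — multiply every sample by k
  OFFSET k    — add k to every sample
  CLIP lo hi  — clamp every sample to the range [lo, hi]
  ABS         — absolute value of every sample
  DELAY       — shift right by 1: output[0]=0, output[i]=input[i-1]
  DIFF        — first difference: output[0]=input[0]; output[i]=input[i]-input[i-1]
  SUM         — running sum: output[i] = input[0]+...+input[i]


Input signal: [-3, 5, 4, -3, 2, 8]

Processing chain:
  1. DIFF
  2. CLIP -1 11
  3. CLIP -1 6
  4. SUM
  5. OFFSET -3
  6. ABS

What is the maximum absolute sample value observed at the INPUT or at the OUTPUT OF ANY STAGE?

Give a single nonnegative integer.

Answer: 14

Derivation:
Input: [-3, 5, 4, -3, 2, 8] (max |s|=8)
Stage 1 (DIFF): s[0]=-3, 5--3=8, 4-5=-1, -3-4=-7, 2--3=5, 8-2=6 -> [-3, 8, -1, -7, 5, 6] (max |s|=8)
Stage 2 (CLIP -1 11): clip(-3,-1,11)=-1, clip(8,-1,11)=8, clip(-1,-1,11)=-1, clip(-7,-1,11)=-1, clip(5,-1,11)=5, clip(6,-1,11)=6 -> [-1, 8, -1, -1, 5, 6] (max |s|=8)
Stage 3 (CLIP -1 6): clip(-1,-1,6)=-1, clip(8,-1,6)=6, clip(-1,-1,6)=-1, clip(-1,-1,6)=-1, clip(5,-1,6)=5, clip(6,-1,6)=6 -> [-1, 6, -1, -1, 5, 6] (max |s|=6)
Stage 4 (SUM): sum[0..0]=-1, sum[0..1]=5, sum[0..2]=4, sum[0..3]=3, sum[0..4]=8, sum[0..5]=14 -> [-1, 5, 4, 3, 8, 14] (max |s|=14)
Stage 5 (OFFSET -3): -1+-3=-4, 5+-3=2, 4+-3=1, 3+-3=0, 8+-3=5, 14+-3=11 -> [-4, 2, 1, 0, 5, 11] (max |s|=11)
Stage 6 (ABS): |-4|=4, |2|=2, |1|=1, |0|=0, |5|=5, |11|=11 -> [4, 2, 1, 0, 5, 11] (max |s|=11)
Overall max amplitude: 14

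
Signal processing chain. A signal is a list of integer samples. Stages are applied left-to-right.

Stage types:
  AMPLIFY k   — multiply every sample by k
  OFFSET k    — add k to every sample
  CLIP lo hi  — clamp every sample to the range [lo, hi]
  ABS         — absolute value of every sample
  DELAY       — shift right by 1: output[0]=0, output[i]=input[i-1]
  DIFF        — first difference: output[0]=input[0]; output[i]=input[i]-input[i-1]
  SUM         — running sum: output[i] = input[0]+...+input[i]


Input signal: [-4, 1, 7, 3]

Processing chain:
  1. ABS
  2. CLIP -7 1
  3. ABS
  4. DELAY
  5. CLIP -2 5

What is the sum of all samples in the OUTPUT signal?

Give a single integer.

Input: [-4, 1, 7, 3]
Stage 1 (ABS): |-4|=4, |1|=1, |7|=7, |3|=3 -> [4, 1, 7, 3]
Stage 2 (CLIP -7 1): clip(4,-7,1)=1, clip(1,-7,1)=1, clip(7,-7,1)=1, clip(3,-7,1)=1 -> [1, 1, 1, 1]
Stage 3 (ABS): |1|=1, |1|=1, |1|=1, |1|=1 -> [1, 1, 1, 1]
Stage 4 (DELAY): [0, 1, 1, 1] = [0, 1, 1, 1] -> [0, 1, 1, 1]
Stage 5 (CLIP -2 5): clip(0,-2,5)=0, clip(1,-2,5)=1, clip(1,-2,5)=1, clip(1,-2,5)=1 -> [0, 1, 1, 1]
Output sum: 3

Answer: 3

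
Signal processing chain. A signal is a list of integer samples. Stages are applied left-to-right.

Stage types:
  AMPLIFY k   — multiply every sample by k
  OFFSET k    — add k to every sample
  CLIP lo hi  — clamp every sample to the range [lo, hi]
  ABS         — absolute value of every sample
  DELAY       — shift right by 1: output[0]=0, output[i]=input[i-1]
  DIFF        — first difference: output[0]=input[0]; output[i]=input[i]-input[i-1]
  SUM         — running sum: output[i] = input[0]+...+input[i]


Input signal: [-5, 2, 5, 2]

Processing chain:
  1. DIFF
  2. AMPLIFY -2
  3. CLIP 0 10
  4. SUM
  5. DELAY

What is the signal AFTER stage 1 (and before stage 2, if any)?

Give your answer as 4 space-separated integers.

Answer: -5 7 3 -3

Derivation:
Input: [-5, 2, 5, 2]
Stage 1 (DIFF): s[0]=-5, 2--5=7, 5-2=3, 2-5=-3 -> [-5, 7, 3, -3]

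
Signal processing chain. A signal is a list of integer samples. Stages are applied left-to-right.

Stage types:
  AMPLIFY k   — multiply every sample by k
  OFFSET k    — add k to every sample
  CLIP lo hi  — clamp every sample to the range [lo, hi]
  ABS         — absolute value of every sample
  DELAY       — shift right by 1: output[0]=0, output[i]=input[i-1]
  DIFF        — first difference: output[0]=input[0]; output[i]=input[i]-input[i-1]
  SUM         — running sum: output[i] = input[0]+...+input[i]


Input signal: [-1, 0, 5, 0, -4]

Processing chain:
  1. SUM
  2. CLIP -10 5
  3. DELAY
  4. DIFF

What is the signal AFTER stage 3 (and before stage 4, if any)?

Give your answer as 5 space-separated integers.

Answer: 0 -1 -1 4 4

Derivation:
Input: [-1, 0, 5, 0, -4]
Stage 1 (SUM): sum[0..0]=-1, sum[0..1]=-1, sum[0..2]=4, sum[0..3]=4, sum[0..4]=0 -> [-1, -1, 4, 4, 0]
Stage 2 (CLIP -10 5): clip(-1,-10,5)=-1, clip(-1,-10,5)=-1, clip(4,-10,5)=4, clip(4,-10,5)=4, clip(0,-10,5)=0 -> [-1, -1, 4, 4, 0]
Stage 3 (DELAY): [0, -1, -1, 4, 4] = [0, -1, -1, 4, 4] -> [0, -1, -1, 4, 4]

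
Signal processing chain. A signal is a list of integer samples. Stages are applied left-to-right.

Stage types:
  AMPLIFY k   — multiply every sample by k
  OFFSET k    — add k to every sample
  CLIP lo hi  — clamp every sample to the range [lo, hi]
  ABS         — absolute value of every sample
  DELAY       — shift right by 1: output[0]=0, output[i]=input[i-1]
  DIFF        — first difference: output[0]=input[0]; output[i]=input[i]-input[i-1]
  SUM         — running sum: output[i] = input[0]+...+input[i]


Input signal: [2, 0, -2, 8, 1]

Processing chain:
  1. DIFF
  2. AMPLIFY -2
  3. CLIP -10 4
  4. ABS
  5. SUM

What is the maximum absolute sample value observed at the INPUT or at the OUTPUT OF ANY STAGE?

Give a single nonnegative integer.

Answer: 26

Derivation:
Input: [2, 0, -2, 8, 1] (max |s|=8)
Stage 1 (DIFF): s[0]=2, 0-2=-2, -2-0=-2, 8--2=10, 1-8=-7 -> [2, -2, -2, 10, -7] (max |s|=10)
Stage 2 (AMPLIFY -2): 2*-2=-4, -2*-2=4, -2*-2=4, 10*-2=-20, -7*-2=14 -> [-4, 4, 4, -20, 14] (max |s|=20)
Stage 3 (CLIP -10 4): clip(-4,-10,4)=-4, clip(4,-10,4)=4, clip(4,-10,4)=4, clip(-20,-10,4)=-10, clip(14,-10,4)=4 -> [-4, 4, 4, -10, 4] (max |s|=10)
Stage 4 (ABS): |-4|=4, |4|=4, |4|=4, |-10|=10, |4|=4 -> [4, 4, 4, 10, 4] (max |s|=10)
Stage 5 (SUM): sum[0..0]=4, sum[0..1]=8, sum[0..2]=12, sum[0..3]=22, sum[0..4]=26 -> [4, 8, 12, 22, 26] (max |s|=26)
Overall max amplitude: 26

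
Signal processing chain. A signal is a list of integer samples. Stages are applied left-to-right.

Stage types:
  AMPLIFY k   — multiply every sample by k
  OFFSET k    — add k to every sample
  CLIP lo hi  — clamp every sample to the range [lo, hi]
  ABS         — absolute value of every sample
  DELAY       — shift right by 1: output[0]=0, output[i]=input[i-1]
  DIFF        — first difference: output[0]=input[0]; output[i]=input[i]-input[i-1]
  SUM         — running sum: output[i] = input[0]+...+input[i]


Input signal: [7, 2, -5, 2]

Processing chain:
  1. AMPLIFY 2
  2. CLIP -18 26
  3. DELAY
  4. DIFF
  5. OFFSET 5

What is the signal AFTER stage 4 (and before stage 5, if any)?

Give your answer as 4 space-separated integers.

Input: [7, 2, -5, 2]
Stage 1 (AMPLIFY 2): 7*2=14, 2*2=4, -5*2=-10, 2*2=4 -> [14, 4, -10, 4]
Stage 2 (CLIP -18 26): clip(14,-18,26)=14, clip(4,-18,26)=4, clip(-10,-18,26)=-10, clip(4,-18,26)=4 -> [14, 4, -10, 4]
Stage 3 (DELAY): [0, 14, 4, -10] = [0, 14, 4, -10] -> [0, 14, 4, -10]
Stage 4 (DIFF): s[0]=0, 14-0=14, 4-14=-10, -10-4=-14 -> [0, 14, -10, -14]

Answer: 0 14 -10 -14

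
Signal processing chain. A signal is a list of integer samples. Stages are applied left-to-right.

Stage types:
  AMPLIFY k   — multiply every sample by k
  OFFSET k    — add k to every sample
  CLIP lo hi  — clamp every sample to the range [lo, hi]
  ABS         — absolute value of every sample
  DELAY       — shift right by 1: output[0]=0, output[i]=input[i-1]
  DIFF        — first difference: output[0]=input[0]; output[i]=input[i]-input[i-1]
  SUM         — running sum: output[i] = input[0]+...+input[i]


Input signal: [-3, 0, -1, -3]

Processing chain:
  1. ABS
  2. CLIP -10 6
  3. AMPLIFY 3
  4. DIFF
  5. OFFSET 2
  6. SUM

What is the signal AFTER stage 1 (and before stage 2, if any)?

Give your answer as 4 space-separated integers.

Answer: 3 0 1 3

Derivation:
Input: [-3, 0, -1, -3]
Stage 1 (ABS): |-3|=3, |0|=0, |-1|=1, |-3|=3 -> [3, 0, 1, 3]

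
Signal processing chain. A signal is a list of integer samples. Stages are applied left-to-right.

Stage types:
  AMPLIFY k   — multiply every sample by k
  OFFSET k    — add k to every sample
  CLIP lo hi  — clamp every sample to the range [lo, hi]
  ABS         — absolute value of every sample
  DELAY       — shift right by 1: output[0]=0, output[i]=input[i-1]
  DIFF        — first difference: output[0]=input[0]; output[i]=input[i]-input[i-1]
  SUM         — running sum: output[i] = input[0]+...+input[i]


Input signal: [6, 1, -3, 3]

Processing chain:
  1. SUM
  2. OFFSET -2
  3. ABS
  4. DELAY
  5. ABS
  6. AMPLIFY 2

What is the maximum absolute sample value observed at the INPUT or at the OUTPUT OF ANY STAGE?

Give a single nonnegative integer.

Answer: 10

Derivation:
Input: [6, 1, -3, 3] (max |s|=6)
Stage 1 (SUM): sum[0..0]=6, sum[0..1]=7, sum[0..2]=4, sum[0..3]=7 -> [6, 7, 4, 7] (max |s|=7)
Stage 2 (OFFSET -2): 6+-2=4, 7+-2=5, 4+-2=2, 7+-2=5 -> [4, 5, 2, 5] (max |s|=5)
Stage 3 (ABS): |4|=4, |5|=5, |2|=2, |5|=5 -> [4, 5, 2, 5] (max |s|=5)
Stage 4 (DELAY): [0, 4, 5, 2] = [0, 4, 5, 2] -> [0, 4, 5, 2] (max |s|=5)
Stage 5 (ABS): |0|=0, |4|=4, |5|=5, |2|=2 -> [0, 4, 5, 2] (max |s|=5)
Stage 6 (AMPLIFY 2): 0*2=0, 4*2=8, 5*2=10, 2*2=4 -> [0, 8, 10, 4] (max |s|=10)
Overall max amplitude: 10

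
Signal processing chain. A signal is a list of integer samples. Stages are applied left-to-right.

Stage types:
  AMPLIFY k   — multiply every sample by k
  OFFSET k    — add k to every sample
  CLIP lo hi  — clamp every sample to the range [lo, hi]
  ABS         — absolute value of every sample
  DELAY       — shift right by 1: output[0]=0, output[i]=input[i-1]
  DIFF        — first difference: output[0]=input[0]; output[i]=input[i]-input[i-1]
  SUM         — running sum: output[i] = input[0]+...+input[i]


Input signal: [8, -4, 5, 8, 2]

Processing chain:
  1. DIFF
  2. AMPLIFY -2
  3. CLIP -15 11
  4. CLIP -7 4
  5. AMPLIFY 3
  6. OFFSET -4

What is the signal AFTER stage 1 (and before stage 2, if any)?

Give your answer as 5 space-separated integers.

Input: [8, -4, 5, 8, 2]
Stage 1 (DIFF): s[0]=8, -4-8=-12, 5--4=9, 8-5=3, 2-8=-6 -> [8, -12, 9, 3, -6]

Answer: 8 -12 9 3 -6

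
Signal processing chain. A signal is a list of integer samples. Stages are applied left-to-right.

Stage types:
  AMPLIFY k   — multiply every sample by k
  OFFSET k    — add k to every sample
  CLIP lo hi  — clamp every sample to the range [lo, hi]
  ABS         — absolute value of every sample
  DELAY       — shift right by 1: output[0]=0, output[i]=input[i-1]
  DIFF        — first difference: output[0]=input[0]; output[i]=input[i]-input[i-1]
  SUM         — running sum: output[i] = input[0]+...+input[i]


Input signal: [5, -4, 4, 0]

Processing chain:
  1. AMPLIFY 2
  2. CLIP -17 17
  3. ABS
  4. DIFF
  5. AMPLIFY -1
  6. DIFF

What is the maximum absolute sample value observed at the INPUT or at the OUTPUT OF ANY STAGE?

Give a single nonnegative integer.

Answer: 12

Derivation:
Input: [5, -4, 4, 0] (max |s|=5)
Stage 1 (AMPLIFY 2): 5*2=10, -4*2=-8, 4*2=8, 0*2=0 -> [10, -8, 8, 0] (max |s|=10)
Stage 2 (CLIP -17 17): clip(10,-17,17)=10, clip(-8,-17,17)=-8, clip(8,-17,17)=8, clip(0,-17,17)=0 -> [10, -8, 8, 0] (max |s|=10)
Stage 3 (ABS): |10|=10, |-8|=8, |8|=8, |0|=0 -> [10, 8, 8, 0] (max |s|=10)
Stage 4 (DIFF): s[0]=10, 8-10=-2, 8-8=0, 0-8=-8 -> [10, -2, 0, -8] (max |s|=10)
Stage 5 (AMPLIFY -1): 10*-1=-10, -2*-1=2, 0*-1=0, -8*-1=8 -> [-10, 2, 0, 8] (max |s|=10)
Stage 6 (DIFF): s[0]=-10, 2--10=12, 0-2=-2, 8-0=8 -> [-10, 12, -2, 8] (max |s|=12)
Overall max amplitude: 12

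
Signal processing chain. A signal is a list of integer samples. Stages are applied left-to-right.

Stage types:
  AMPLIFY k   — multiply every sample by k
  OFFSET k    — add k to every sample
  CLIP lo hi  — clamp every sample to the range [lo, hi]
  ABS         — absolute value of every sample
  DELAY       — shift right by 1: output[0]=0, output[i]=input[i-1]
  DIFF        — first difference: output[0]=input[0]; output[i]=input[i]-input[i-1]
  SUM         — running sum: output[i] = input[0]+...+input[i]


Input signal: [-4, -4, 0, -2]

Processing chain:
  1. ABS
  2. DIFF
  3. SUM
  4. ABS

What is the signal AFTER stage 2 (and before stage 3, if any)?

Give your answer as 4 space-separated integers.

Answer: 4 0 -4 2

Derivation:
Input: [-4, -4, 0, -2]
Stage 1 (ABS): |-4|=4, |-4|=4, |0|=0, |-2|=2 -> [4, 4, 0, 2]
Stage 2 (DIFF): s[0]=4, 4-4=0, 0-4=-4, 2-0=2 -> [4, 0, -4, 2]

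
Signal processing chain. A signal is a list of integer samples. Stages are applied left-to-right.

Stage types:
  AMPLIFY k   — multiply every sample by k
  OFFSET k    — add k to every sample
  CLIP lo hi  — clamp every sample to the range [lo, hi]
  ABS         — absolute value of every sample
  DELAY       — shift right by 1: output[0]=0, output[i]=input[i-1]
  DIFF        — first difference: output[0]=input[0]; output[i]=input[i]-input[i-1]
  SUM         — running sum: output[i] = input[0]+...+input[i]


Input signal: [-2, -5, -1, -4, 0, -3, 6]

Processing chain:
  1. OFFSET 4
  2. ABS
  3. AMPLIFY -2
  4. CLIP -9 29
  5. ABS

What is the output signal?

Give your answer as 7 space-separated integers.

Input: [-2, -5, -1, -4, 0, -3, 6]
Stage 1 (OFFSET 4): -2+4=2, -5+4=-1, -1+4=3, -4+4=0, 0+4=4, -3+4=1, 6+4=10 -> [2, -1, 3, 0, 4, 1, 10]
Stage 2 (ABS): |2|=2, |-1|=1, |3|=3, |0|=0, |4|=4, |1|=1, |10|=10 -> [2, 1, 3, 0, 4, 1, 10]
Stage 3 (AMPLIFY -2): 2*-2=-4, 1*-2=-2, 3*-2=-6, 0*-2=0, 4*-2=-8, 1*-2=-2, 10*-2=-20 -> [-4, -2, -6, 0, -8, -2, -20]
Stage 4 (CLIP -9 29): clip(-4,-9,29)=-4, clip(-2,-9,29)=-2, clip(-6,-9,29)=-6, clip(0,-9,29)=0, clip(-8,-9,29)=-8, clip(-2,-9,29)=-2, clip(-20,-9,29)=-9 -> [-4, -2, -6, 0, -8, -2, -9]
Stage 5 (ABS): |-4|=4, |-2|=2, |-6|=6, |0|=0, |-8|=8, |-2|=2, |-9|=9 -> [4, 2, 6, 0, 8, 2, 9]

Answer: 4 2 6 0 8 2 9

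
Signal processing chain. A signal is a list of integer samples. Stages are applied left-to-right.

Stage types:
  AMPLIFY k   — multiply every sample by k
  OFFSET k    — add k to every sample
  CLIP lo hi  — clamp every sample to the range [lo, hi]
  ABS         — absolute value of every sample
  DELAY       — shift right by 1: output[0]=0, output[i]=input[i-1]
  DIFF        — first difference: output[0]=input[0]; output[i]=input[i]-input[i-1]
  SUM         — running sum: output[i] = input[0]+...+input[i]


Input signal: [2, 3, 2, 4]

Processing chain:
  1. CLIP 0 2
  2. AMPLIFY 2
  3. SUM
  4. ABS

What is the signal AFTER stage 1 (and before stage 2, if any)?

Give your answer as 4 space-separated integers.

Input: [2, 3, 2, 4]
Stage 1 (CLIP 0 2): clip(2,0,2)=2, clip(3,0,2)=2, clip(2,0,2)=2, clip(4,0,2)=2 -> [2, 2, 2, 2]

Answer: 2 2 2 2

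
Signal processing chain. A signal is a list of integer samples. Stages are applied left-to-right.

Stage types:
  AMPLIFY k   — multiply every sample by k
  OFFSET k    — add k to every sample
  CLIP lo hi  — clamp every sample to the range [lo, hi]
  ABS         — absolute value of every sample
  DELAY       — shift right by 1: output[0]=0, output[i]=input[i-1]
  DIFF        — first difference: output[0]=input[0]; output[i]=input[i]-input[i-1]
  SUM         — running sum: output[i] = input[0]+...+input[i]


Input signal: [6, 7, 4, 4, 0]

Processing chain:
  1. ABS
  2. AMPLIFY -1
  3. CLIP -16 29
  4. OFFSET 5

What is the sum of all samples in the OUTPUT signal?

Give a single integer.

Answer: 4

Derivation:
Input: [6, 7, 4, 4, 0]
Stage 1 (ABS): |6|=6, |7|=7, |4|=4, |4|=4, |0|=0 -> [6, 7, 4, 4, 0]
Stage 2 (AMPLIFY -1): 6*-1=-6, 7*-1=-7, 4*-1=-4, 4*-1=-4, 0*-1=0 -> [-6, -7, -4, -4, 0]
Stage 3 (CLIP -16 29): clip(-6,-16,29)=-6, clip(-7,-16,29)=-7, clip(-4,-16,29)=-4, clip(-4,-16,29)=-4, clip(0,-16,29)=0 -> [-6, -7, -4, -4, 0]
Stage 4 (OFFSET 5): -6+5=-1, -7+5=-2, -4+5=1, -4+5=1, 0+5=5 -> [-1, -2, 1, 1, 5]
Output sum: 4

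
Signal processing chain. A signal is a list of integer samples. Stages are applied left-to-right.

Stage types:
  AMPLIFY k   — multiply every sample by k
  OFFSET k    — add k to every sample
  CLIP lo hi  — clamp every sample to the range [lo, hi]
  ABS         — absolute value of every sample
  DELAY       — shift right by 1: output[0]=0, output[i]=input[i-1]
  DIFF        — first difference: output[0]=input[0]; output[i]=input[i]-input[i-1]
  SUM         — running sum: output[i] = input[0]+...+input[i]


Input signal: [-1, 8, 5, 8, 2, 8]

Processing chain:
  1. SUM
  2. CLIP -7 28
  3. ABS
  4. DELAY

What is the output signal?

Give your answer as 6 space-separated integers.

Input: [-1, 8, 5, 8, 2, 8]
Stage 1 (SUM): sum[0..0]=-1, sum[0..1]=7, sum[0..2]=12, sum[0..3]=20, sum[0..4]=22, sum[0..5]=30 -> [-1, 7, 12, 20, 22, 30]
Stage 2 (CLIP -7 28): clip(-1,-7,28)=-1, clip(7,-7,28)=7, clip(12,-7,28)=12, clip(20,-7,28)=20, clip(22,-7,28)=22, clip(30,-7,28)=28 -> [-1, 7, 12, 20, 22, 28]
Stage 3 (ABS): |-1|=1, |7|=7, |12|=12, |20|=20, |22|=22, |28|=28 -> [1, 7, 12, 20, 22, 28]
Stage 4 (DELAY): [0, 1, 7, 12, 20, 22] = [0, 1, 7, 12, 20, 22] -> [0, 1, 7, 12, 20, 22]

Answer: 0 1 7 12 20 22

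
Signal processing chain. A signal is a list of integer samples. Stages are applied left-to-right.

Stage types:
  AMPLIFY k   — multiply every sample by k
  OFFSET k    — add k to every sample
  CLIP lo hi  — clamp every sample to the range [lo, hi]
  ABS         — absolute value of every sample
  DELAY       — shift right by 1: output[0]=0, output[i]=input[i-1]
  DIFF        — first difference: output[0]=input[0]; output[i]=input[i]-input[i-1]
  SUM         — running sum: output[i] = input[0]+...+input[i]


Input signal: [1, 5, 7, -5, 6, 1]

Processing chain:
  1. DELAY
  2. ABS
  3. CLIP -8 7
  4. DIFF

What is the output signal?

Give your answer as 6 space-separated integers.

Input: [1, 5, 7, -5, 6, 1]
Stage 1 (DELAY): [0, 1, 5, 7, -5, 6] = [0, 1, 5, 7, -5, 6] -> [0, 1, 5, 7, -5, 6]
Stage 2 (ABS): |0|=0, |1|=1, |5|=5, |7|=7, |-5|=5, |6|=6 -> [0, 1, 5, 7, 5, 6]
Stage 3 (CLIP -8 7): clip(0,-8,7)=0, clip(1,-8,7)=1, clip(5,-8,7)=5, clip(7,-8,7)=7, clip(5,-8,7)=5, clip(6,-8,7)=6 -> [0, 1, 5, 7, 5, 6]
Stage 4 (DIFF): s[0]=0, 1-0=1, 5-1=4, 7-5=2, 5-7=-2, 6-5=1 -> [0, 1, 4, 2, -2, 1]

Answer: 0 1 4 2 -2 1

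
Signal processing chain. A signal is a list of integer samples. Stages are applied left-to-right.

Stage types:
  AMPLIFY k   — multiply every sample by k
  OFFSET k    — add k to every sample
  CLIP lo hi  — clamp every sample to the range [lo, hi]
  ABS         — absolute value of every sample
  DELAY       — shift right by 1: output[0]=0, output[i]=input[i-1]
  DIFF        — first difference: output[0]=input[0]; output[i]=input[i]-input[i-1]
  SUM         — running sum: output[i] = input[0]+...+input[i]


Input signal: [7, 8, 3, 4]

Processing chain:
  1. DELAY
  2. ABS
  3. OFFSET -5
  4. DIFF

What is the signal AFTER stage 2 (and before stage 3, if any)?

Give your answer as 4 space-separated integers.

Input: [7, 8, 3, 4]
Stage 1 (DELAY): [0, 7, 8, 3] = [0, 7, 8, 3] -> [0, 7, 8, 3]
Stage 2 (ABS): |0|=0, |7|=7, |8|=8, |3|=3 -> [0, 7, 8, 3]

Answer: 0 7 8 3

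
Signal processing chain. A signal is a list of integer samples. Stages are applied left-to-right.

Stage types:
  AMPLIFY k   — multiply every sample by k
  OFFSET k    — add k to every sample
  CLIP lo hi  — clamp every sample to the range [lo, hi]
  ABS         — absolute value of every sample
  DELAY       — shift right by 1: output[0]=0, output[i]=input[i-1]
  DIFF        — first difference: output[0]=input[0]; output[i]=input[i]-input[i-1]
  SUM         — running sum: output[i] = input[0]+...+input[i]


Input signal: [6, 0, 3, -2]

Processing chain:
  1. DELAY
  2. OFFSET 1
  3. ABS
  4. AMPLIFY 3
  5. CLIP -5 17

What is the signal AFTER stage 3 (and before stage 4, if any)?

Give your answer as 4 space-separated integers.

Answer: 1 7 1 4

Derivation:
Input: [6, 0, 3, -2]
Stage 1 (DELAY): [0, 6, 0, 3] = [0, 6, 0, 3] -> [0, 6, 0, 3]
Stage 2 (OFFSET 1): 0+1=1, 6+1=7, 0+1=1, 3+1=4 -> [1, 7, 1, 4]
Stage 3 (ABS): |1|=1, |7|=7, |1|=1, |4|=4 -> [1, 7, 1, 4]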